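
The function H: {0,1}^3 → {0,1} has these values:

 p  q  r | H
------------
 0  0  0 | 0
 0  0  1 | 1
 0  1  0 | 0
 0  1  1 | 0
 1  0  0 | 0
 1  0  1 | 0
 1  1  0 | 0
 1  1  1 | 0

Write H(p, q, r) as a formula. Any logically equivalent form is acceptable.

Only row (0,0,1) gives 1. That row's minterm ¬p·¬q·r is H directly.

H(p, q, r) = (not p and not q) and r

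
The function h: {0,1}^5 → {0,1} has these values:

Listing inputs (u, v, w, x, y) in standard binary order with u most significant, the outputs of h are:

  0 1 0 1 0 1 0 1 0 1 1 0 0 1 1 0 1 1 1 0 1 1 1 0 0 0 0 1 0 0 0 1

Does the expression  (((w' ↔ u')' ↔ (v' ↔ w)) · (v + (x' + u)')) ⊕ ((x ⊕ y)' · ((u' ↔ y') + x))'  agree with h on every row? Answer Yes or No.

Check the formula against h row by row:
  u=0, v=0, w=0, x=0, y=0: formula gives 0, h = 0 ✓
  u=0, v=0, w=0, x=0, y=1: formula gives 1, h = 1 ✓
  u=0, v=0, w=0, x=1, y=0: formula gives 0, h = 0 ✓
  u=0, v=0, w=0, x=1, y=1: formula gives 1, h = 1 ✓
  … (the remaining 28 rows also agree.)
Every row agrees, so the formula is equivalent.

Yes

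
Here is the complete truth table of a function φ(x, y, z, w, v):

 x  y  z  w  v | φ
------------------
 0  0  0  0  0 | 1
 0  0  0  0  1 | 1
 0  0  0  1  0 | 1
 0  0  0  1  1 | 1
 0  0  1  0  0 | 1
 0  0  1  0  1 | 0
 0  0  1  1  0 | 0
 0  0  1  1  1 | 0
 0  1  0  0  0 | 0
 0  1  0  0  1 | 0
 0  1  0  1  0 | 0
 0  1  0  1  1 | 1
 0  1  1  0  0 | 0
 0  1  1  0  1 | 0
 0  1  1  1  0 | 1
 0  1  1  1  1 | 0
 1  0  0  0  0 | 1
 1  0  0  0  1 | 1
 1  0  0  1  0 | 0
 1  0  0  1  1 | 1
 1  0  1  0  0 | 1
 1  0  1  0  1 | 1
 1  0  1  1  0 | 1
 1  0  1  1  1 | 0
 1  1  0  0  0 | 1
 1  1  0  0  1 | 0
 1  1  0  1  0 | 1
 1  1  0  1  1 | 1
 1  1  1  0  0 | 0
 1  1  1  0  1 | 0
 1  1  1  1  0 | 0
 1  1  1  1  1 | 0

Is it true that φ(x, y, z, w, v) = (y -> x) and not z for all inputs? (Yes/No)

No

Check the formula against φ row by row:
  x=0, y=0, z=0, w=0, v=0: formula gives 1, φ = 1 ✓
  x=0, y=0, z=0, w=0, v=1: formula gives 1, φ = 1 ✓
  x=0, y=0, z=0, w=1, v=0: formula gives 1, φ = 1 ✓
  x=0, y=0, z=0, w=1, v=1: formula gives 1, φ = 1 ✓
  x=0, y=0, z=1, w=0, v=0: formula gives 0, but φ = 1 ✗
Row (0,0,1,0,0) is a counterexample, so the formula is not equivalent to φ.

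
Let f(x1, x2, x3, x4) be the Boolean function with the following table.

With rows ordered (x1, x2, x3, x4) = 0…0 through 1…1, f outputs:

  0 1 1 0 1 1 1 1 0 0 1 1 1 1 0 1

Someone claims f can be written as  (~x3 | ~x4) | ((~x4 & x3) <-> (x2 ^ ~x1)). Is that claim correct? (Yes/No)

Test each input against both f and the formula:
  x1=0, x2=0, x3=0, x4=0: formula gives 1, but f = 0 ✗
A single disagreement suffices: at (0,0,0,0) they differ, so the formula does not compute f.

No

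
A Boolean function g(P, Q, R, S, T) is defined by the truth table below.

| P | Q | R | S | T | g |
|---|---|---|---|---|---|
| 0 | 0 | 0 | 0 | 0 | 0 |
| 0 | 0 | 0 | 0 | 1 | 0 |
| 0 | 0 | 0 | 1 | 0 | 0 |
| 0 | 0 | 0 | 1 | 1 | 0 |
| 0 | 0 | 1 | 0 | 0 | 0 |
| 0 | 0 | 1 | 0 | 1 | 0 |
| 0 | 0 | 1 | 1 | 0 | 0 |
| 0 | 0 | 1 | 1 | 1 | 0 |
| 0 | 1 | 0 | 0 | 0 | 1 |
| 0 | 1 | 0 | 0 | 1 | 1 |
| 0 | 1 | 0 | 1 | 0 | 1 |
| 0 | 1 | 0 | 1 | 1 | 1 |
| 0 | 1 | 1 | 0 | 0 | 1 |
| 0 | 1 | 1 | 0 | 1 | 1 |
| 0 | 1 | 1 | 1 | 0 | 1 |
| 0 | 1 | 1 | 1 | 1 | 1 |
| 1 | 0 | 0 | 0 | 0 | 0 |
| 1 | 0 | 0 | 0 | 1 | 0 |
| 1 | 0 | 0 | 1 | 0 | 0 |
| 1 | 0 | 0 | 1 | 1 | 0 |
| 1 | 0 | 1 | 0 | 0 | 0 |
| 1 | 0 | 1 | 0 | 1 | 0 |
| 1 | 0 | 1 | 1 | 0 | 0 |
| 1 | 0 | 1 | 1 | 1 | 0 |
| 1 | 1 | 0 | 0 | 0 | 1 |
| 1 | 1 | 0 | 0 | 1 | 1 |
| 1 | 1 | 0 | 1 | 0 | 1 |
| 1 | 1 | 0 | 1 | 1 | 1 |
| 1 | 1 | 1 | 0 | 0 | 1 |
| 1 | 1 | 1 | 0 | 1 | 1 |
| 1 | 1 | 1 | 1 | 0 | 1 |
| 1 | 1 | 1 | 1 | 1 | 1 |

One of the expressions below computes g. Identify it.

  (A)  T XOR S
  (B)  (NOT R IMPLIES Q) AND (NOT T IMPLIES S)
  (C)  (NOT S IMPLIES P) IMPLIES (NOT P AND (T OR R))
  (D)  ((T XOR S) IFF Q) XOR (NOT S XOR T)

(A) fails at (0,0,0,0,1): the formula yields 1, g is 0.
(B) fails at (0,0,1,0,1): the formula yields 1, g is 0.
(C) fails at (0,0,0,0,0): the formula yields 1, g is 0.
(D) is the remaining candidate, and it agrees with g on all 32 inputs.

D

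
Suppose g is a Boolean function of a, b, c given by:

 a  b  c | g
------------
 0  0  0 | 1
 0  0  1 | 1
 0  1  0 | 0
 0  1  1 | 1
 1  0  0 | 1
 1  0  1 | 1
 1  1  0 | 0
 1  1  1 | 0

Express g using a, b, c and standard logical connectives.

The 0-rows are (0,1,0), (1,1,0), (1,1,1). Take each as a conjunction (¬a·b·¬c, a·b·¬c, a·b·c), form their disjunction, and complement — that gives a formula that is 1 everywhere g is.

g(a, b, c) = NOT ((((NOT a AND b) AND NOT c) OR ((a AND b) AND NOT c)) OR ((a AND b) AND c))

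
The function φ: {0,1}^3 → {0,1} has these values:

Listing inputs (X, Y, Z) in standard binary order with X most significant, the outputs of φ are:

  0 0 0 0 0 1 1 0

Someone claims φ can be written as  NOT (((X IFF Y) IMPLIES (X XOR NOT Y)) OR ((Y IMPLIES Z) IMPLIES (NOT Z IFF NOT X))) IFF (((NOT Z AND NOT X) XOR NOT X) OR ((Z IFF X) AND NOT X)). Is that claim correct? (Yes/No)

Check the formula against φ row by row:
  X=0, Y=0, Z=0: formula gives 0, φ = 0 ✓
  X=0, Y=0, Z=1: formula gives 0, φ = 0 ✓
  X=0, Y=1, Z=0: formula gives 0, φ = 0 ✓
  X=0, Y=1, Z=1: formula gives 0, φ = 0 ✓
  X=1, Y=0, Z=0: formula gives 1, but φ = 0 ✗
Row (1,0,0) is a counterexample, so the formula is not equivalent to φ.

No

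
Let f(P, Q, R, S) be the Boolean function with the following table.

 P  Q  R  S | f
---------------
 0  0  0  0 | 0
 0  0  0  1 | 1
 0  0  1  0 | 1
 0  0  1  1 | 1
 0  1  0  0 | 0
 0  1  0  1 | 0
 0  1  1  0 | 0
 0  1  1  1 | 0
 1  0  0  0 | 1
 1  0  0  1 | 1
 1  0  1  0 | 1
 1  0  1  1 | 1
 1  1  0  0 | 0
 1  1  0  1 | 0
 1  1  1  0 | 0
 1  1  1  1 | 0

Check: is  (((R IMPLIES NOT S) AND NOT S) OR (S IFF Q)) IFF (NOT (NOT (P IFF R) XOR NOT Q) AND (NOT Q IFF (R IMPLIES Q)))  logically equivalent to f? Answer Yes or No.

No

Test each input against both f and the formula:
  P=0, Q=0, R=0, S=0: formula gives 0, f = 0 ✓
  P=0, Q=0, R=0, S=1: formula gives 1, f = 1 ✓
  P=0, Q=0, R=1, S=0: formula gives 0, but f = 1 ✗
Row (0,0,1,0) is a counterexample, so the formula is not equivalent to f.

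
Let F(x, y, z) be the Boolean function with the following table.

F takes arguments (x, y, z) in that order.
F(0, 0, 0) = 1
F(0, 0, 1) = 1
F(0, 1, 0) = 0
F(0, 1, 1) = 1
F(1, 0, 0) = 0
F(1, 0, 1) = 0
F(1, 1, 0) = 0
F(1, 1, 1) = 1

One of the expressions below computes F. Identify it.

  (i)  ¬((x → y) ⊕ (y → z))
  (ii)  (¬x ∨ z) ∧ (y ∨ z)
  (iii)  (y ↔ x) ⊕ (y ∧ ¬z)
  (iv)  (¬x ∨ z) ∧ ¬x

i

(ii) disagrees with F on (0,0,0) (formula → 0, table → 1); rule it out.
(iii) disagrees with F on (0,1,0) (formula → 1, table → 0); rule it out.
(iv) disagrees with F on (0,1,0) (formula → 1, table → 0); rule it out.
Only (i) survives; checking it on all 8 rows confirms it matches F.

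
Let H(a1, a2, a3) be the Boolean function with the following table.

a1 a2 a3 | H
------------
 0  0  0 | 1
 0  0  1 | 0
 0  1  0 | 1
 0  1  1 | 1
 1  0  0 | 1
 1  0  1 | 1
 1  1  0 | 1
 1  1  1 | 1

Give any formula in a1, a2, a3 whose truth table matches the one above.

H is 0 on exactly one input, (0,0,1), whose minterm is ¬a1·¬a2·a3. So H is the negation of that single conjunction.

H(a1, a2, a3) = ~((~a1 & ~a2) & a3)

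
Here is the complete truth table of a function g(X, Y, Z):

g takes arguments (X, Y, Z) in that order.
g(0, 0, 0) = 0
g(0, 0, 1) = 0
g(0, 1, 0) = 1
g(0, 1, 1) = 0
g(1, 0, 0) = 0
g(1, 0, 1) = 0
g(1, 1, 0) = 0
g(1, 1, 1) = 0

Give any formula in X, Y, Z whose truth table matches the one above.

Only row (0,1,0) gives 1. That row's minterm ¬X·Y·¬Z is g directly.

g(X, Y, Z) = (not X and Y) and not Z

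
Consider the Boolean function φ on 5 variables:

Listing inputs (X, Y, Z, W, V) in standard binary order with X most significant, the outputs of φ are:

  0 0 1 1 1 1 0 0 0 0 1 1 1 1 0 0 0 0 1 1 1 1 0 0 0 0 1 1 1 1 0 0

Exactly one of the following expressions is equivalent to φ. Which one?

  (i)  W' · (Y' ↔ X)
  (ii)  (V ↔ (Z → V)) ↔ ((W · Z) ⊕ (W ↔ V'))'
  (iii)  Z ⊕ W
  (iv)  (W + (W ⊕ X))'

(i) disagrees with φ on (0,0,0,1,0) (formula → 0, table → 1); rule it out.
(ii) disagrees with φ on (0,0,1,0,1) (formula → 0, table → 1); rule it out.
(iv) disagrees with φ on (0,0,0,0,0) (formula → 1, table → 0); rule it out.
(iii) is the remaining candidate, and it agrees with φ on all 32 inputs.

iii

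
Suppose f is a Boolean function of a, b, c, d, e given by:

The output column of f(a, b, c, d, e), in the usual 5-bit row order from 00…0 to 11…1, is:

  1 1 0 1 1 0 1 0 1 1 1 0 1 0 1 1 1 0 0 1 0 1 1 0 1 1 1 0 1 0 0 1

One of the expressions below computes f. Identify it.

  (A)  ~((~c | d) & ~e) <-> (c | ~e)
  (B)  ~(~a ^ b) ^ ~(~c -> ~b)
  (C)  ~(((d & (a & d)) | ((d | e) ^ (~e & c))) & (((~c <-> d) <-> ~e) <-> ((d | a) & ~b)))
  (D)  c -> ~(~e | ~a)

(A) fails at (0,0,0,0,0): the formula yields 0, f is 1.
(B) fails at (0,0,0,0,0): the formula yields 0, f is 1.
(D) fails at (0,0,0,1,0): the formula yields 1, f is 0.
Only (C) survives; checking it on all 32 rows confirms it matches f.

C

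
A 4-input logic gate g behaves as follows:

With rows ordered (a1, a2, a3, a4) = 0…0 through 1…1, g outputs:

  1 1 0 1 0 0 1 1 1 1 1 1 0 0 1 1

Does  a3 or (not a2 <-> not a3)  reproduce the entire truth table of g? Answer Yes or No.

No

Evaluate a3 or (not a2 <-> not a3) on each row and compare to g:
  a1=0, a2=0, a3=0, a4=0: formula gives 1, g = 1 ✓
  a1=0, a2=0, a3=0, a4=1: formula gives 1, g = 1 ✓
  a1=0, a2=0, a3=1, a4=0: formula gives 1, but g = 0 ✗
A single disagreement suffices: at (0,0,1,0) they differ, so the formula does not compute g.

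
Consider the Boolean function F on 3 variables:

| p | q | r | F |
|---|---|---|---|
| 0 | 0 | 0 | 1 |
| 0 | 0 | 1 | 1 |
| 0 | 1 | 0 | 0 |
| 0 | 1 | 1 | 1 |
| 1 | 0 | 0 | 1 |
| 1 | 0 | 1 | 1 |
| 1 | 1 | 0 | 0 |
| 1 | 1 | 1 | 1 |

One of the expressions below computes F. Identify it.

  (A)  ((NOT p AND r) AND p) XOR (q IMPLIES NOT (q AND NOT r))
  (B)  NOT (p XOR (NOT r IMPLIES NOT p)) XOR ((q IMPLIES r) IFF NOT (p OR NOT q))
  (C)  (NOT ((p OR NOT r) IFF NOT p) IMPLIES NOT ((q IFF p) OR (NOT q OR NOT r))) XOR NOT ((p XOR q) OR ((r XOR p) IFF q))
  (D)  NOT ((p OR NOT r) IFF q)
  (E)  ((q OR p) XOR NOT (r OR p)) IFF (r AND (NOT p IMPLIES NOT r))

(B): at (0,0,0) it gives 0, but F = 1 — eliminated.
(C): at (0,1,0) it gives 1, but F = 0 — eliminated.
(D): at (0,0,1) it gives 0, but F = 1 — eliminated.
(E): at (0,0,0) it gives 0, but F = 1 — eliminated.
That leaves (A). Evaluating it on every row reproduces the table of F exactly.

A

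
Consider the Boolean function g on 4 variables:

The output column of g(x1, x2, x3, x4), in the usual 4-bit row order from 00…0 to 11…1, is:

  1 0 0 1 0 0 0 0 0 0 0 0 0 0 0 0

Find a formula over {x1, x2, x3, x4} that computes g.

The 1-rows are (0,0,0,0), (0,0,1,1). Each contributes one minterm — ¬x1·¬x2·¬x3·¬x4; ¬x1·¬x2·x3·x4 — and their disjunction is a sum-of-products form of g.

g(x1, x2, x3, x4) = (((x1' · x2') · x3') · x4') + (((x1' · x2') · x3) · x4)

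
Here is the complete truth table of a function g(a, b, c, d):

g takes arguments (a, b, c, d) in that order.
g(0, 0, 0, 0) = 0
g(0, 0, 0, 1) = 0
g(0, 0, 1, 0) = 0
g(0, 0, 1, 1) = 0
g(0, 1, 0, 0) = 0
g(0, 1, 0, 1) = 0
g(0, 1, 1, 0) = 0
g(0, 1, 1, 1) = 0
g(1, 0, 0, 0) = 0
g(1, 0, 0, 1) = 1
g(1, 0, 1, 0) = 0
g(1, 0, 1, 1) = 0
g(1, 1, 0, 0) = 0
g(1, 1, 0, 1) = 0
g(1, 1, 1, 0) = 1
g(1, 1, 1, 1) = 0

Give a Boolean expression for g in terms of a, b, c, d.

g(a, b, c, d) = (((a and not b) and not c) and d) or (((a and b) and c) and not d)

The 1-rows are (1,0,0,1), (1,1,1,0). Each contributes one minterm — a·¬b·¬c·d; a·b·c·¬d — and their disjunction is a sum-of-products form of g.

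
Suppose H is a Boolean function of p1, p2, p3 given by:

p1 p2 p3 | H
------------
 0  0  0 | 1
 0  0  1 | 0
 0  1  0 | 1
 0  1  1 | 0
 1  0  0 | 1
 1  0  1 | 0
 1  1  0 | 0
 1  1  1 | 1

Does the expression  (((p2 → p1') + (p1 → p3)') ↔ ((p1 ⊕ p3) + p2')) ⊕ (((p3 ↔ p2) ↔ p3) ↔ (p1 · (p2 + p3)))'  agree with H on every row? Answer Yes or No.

Test each input against both H and the formula:
  p1=0, p2=0, p3=0: formula gives 1, H = 1 ✓
  p1=0, p2=0, p3=1: formula gives 1, but H = 0 ✗
A single disagreement suffices: at (0,0,1) they differ, so the formula does not compute H.

No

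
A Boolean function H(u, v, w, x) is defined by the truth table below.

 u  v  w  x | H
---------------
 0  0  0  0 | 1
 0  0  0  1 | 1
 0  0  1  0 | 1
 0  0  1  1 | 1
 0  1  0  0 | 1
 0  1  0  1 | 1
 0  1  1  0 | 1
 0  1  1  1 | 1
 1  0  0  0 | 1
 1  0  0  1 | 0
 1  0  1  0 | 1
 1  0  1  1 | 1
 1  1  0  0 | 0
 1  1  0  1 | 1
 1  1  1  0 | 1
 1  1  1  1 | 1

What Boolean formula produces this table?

H(u, v, w, x) = not ((((u and not v) and not w) and x) or (((u and v) and not w) and not x))

H is 0 on only 2 rows — (1,0,0,1), (1,1,0,0). Writing each as a minterm (u·¬v·¬w·x, u·v·¬w·¬x) and OR-ing them characterizes exactly where H=0, so H is the negation of that disjunction.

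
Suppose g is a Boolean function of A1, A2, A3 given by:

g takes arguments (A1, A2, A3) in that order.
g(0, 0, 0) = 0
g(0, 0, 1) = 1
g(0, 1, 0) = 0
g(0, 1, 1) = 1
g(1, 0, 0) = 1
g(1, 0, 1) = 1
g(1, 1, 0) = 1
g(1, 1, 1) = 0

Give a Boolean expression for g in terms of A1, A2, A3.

g is 0 on only 3 rows — (0,0,0), (0,1,0), (1,1,1). Writing each as a minterm (¬A1·¬A2·¬A3, ¬A1·A2·¬A3, A1·A2·A3) and OR-ing them characterizes exactly where g=0, so g is the negation of that disjunction.

g(A1, A2, A3) = ¬((((¬A1 ∧ ¬A2) ∧ ¬A3) ∨ ((¬A1 ∧ A2) ∧ ¬A3)) ∨ ((A1 ∧ A2) ∧ A3))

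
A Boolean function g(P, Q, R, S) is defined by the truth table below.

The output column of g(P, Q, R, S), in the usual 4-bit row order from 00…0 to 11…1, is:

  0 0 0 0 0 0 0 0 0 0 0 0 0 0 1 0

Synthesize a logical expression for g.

g(P, Q, R, S) = ((P AND Q) AND R) AND NOT S

g is 1 on exactly one input, (1,1,1,0), whose minterm is P·Q·R·¬S. So g is just that conjunction.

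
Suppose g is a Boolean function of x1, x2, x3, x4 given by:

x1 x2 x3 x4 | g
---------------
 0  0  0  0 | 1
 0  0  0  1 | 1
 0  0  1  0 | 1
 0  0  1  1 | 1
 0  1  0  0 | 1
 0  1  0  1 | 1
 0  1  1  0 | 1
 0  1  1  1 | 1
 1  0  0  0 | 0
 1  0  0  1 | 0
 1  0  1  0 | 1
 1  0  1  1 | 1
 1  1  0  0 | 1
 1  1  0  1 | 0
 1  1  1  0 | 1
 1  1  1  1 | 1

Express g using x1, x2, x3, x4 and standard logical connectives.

g(x1, x2, x3, x4) = (((((x1 · x2') · x3') · x4') + (((x1 · x2') · x3') · x4)) + (((x1 · x2) · x3') · x4))'

g is 0 on only 3 rows — (1,0,0,0), (1,0,0,1), (1,1,0,1). Writing each as a minterm (x1·¬x2·¬x3·¬x4, x1·¬x2·¬x3·x4, x1·x2·¬x3·x4) and OR-ing them characterizes exactly where g=0, so g is the negation of that disjunction.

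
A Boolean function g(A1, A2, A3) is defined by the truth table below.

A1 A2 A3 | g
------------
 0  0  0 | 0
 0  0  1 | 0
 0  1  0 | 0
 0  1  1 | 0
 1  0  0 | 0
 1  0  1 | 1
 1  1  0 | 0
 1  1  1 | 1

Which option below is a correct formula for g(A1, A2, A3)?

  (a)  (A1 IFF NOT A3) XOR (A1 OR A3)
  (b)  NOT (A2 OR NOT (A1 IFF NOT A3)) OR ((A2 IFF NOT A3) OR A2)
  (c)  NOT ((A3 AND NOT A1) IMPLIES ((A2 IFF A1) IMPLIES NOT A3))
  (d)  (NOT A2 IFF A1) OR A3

a

(b) disagrees with g on (0,0,1) (formula → 1, table → 0); rule it out.
(c) disagrees with g on (0,0,1) (formula → 1, table → 0); rule it out.
(d) disagrees with g on (0,0,1) (formula → 1, table → 0); rule it out.
Only (a) survives; checking it on all 8 rows confirms it matches g.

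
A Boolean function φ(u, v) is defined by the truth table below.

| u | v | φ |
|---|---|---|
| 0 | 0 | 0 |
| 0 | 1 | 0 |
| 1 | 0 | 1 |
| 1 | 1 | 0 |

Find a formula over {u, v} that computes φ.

φ(u, v) = u ∧ ¬v

1 only at (1,0): u AND NOT v.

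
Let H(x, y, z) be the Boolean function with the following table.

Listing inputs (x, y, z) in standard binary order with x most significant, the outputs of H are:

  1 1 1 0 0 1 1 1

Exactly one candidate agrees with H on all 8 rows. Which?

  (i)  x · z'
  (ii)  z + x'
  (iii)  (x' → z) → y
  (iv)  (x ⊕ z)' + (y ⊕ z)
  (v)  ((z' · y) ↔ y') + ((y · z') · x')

iv

(i) fails at (0,0,0): the formula yields 0, H is 1.
(ii) fails at (0,1,1): the formula yields 1, H is 0.
(iii) fails at (0,0,1): the formula yields 0, H is 1.
(v) fails at (0,0,0): the formula yields 0, H is 1.
That leaves (iv). Evaluating it on every row reproduces the table of H exactly.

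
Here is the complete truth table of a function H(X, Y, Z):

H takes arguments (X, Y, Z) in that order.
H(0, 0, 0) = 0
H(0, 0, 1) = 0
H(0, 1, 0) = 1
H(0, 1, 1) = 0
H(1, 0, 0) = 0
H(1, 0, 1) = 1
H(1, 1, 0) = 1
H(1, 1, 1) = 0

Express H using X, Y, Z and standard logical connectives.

Collect the rows where H=1 — (0,1,0), (1,0,1), (1,1,0) — and write one minterm per row: ¬X·Y·¬Z, X·¬Y·Z, X·Y·¬Z. Their union (logical OR) reproduces the table exactly.

H(X, Y, Z) = (((~X & Y) & ~Z) | ((X & ~Y) & Z)) | ((X & Y) & ~Z)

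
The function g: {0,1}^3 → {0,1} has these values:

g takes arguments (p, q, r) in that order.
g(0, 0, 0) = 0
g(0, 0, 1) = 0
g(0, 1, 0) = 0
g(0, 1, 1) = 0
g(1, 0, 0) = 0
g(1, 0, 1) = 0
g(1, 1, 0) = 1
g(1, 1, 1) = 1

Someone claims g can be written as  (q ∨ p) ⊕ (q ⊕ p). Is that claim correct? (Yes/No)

Yes

Check the formula against g row by row:
  p=0, q=0, r=0: formula gives 0, g = 0 ✓
  p=0, q=0, r=1: formula gives 0, g = 0 ✓
  p=0, q=1, r=0: formula gives 0, g = 0 ✓
  p=0, q=1, r=1: formula gives 0, g = 0 ✓
  p=1, q=0, r=0: formula gives 0, g = 0 ✓
  … (the remaining 3 rows also agree.)
All 8 rows match — the expression computes g exactly.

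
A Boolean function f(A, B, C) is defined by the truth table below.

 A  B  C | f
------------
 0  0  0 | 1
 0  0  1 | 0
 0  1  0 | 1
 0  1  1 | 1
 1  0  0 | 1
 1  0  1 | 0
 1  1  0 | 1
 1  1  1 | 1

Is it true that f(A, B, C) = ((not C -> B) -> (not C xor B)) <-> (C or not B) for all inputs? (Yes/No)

Evaluate ((not C -> B) -> (not C xor B)) <-> (C or not B) on each row and compare to f:
  A=0, B=0, C=0: formula gives 1, f = 1 ✓
  A=0, B=0, C=1: formula gives 0, f = 0 ✓
  A=0, B=1, C=0: formula gives 1, f = 1 ✓
  A=0, B=1, C=1: formula gives 1, f = 1 ✓
  A=1, B=0, C=0: formula gives 1, f = 1 ✓
  …and likewise for the remaining 3 rows.
No disagreement on any input; they are logically equivalent.

Yes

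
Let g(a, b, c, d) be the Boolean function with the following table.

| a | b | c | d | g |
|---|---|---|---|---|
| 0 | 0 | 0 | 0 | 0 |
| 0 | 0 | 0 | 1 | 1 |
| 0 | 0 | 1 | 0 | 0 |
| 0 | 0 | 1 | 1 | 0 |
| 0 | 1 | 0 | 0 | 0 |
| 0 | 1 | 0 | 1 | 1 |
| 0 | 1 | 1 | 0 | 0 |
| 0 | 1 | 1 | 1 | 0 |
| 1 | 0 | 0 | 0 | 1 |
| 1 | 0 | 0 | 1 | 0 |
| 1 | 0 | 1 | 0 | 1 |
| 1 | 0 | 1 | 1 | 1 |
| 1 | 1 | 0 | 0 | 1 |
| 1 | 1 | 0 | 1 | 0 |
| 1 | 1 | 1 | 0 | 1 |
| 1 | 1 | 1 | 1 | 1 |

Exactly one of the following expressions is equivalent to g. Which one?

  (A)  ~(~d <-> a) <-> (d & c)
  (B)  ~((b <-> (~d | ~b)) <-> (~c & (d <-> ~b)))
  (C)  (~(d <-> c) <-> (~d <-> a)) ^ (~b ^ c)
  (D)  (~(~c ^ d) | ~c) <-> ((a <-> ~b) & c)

(B): at (0,1,0,1) it gives 0, but g = 1 — eliminated.
(C): at (0,0,0,1) it gives 0, but g = 1 — eliminated.
(D): at (0,0,0,1) it gives 0, but g = 1 — eliminated.
Only (A) survives; checking it on all 16 rows confirms it matches g.

A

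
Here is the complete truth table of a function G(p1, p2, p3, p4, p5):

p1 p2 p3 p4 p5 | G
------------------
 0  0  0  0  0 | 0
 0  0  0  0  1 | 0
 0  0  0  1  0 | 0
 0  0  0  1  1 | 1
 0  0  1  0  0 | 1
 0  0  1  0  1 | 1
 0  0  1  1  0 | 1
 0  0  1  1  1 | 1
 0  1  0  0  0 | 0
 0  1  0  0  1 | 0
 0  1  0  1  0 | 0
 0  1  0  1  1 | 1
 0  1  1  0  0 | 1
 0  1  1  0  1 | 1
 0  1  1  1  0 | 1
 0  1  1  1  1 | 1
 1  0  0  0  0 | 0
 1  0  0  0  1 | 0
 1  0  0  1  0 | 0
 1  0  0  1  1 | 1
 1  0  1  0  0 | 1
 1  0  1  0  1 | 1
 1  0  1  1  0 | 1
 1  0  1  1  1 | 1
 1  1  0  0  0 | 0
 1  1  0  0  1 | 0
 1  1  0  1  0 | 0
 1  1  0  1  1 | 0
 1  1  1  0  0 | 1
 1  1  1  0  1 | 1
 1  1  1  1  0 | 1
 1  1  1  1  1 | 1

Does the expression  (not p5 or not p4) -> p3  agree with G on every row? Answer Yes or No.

No

Check the formula against G row by row:
  p1=0, p2=0, p3=0, p4=0, p5=0: formula gives 0, G = 0 ✓
  p1=0, p2=0, p3=0, p4=0, p5=1: formula gives 0, G = 0 ✓
  p1=0, p2=0, p3=0, p4=1, p5=0: formula gives 0, G = 0 ✓
  p1=0, p2=0, p3=0, p4=1, p5=1: formula gives 1, G = 1 ✓
  …
  p1=1, p2=1, p3=0, p4=1, p5=1: formula gives 1, but G = 0 ✗
Row (1,1,0,1,1) is a counterexample, so the formula is not equivalent to G.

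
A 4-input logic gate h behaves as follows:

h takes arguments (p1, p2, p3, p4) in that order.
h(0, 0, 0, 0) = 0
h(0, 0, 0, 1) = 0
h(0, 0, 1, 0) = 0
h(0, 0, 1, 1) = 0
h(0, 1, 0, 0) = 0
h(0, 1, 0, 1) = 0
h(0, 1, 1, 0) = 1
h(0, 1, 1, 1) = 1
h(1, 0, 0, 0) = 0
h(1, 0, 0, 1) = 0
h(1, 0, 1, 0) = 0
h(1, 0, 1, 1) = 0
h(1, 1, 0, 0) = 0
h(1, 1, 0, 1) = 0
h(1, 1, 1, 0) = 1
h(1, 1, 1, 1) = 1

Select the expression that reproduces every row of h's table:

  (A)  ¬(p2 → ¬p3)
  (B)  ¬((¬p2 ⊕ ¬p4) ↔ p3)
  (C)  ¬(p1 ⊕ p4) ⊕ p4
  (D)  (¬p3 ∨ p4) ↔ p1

A

(B): at (0,0,0,1) it gives 1, but h = 0 — eliminated.
(C): at (0,0,0,0) it gives 1, but h = 0 — eliminated.
(D): at (0,0,1,0) it gives 1, but h = 0 — eliminated.
That leaves (A). Evaluating it on every row reproduces the table of h exactly.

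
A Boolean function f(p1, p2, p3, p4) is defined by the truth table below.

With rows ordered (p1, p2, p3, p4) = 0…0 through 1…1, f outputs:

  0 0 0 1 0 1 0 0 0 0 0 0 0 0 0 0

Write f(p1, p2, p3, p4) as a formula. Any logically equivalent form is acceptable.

f(p1, p2, p3, p4) = (((not p1 and not p2) and p3) and p4) or (((not p1 and p2) and not p3) and p4)

f=1 on 2 inputs: (0,0,1,1), (0,1,0,1). Reading each as a conjunction of literals (¬p1·¬p2·p3·p4, ¬p1·p2·¬p3·p4) and taking the OR gives the canonical DNF.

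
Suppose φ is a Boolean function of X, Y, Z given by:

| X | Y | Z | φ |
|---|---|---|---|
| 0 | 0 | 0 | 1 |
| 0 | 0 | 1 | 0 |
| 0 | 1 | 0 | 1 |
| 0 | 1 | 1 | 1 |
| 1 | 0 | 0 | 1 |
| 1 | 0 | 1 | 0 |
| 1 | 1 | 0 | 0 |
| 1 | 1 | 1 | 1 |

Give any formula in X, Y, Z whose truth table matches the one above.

φ(X, Y, Z) = ~((((~X & ~Y) & Z) | ((X & ~Y) & Z)) | ((X & Y) & ~Z))

There are just 3 zero rows: (0,0,1), (1,0,1), (1,1,0). Their minterms are ¬X·¬Y·Z, X·¬Y·Z, X·Y·¬Z; the OR of those covers precisely the 0-outputs, and negating it yields φ.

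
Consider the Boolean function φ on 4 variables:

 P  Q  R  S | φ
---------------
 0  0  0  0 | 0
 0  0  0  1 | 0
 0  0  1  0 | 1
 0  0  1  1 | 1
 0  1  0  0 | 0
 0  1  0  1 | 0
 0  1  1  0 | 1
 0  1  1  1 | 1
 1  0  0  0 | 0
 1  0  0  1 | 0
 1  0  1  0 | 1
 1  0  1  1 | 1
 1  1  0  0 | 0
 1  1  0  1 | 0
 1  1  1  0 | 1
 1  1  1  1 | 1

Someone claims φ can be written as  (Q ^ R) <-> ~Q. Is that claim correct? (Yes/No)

Yes

Check the formula against φ row by row:
  P=0, Q=0, R=0, S=0: formula gives 0, φ = 0 ✓
  P=0, Q=0, R=0, S=1: formula gives 0, φ = 0 ✓
  P=0, Q=0, R=1, S=0: formula gives 1, φ = 1 ✓
  P=0, Q=0, R=1, S=1: formula gives 1, φ = 1 ✓
  … (the remaining 12 rows also agree.)
All 16 rows match — the expression computes φ exactly.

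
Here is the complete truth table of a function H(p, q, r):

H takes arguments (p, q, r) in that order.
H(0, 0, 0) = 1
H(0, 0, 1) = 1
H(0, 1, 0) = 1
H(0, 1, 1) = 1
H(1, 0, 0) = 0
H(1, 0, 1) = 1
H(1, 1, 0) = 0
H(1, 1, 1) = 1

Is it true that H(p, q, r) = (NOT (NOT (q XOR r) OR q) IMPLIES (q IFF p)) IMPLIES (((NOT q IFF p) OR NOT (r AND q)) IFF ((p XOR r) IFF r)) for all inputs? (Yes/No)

Evaluate (NOT (NOT (q XOR r) OR q) IMPLIES (q IFF p)) IMPLIES (((NOT q IFF p) OR NOT (r AND q)) IFF ((p XOR r) IFF r)) on each row and compare to H:
  p=0, q=0, r=0: formula gives 1, H = 1 ✓
  p=0, q=0, r=1: formula gives 1, H = 1 ✓
  p=0, q=1, r=0: formula gives 1, H = 1 ✓
  p=0, q=1, r=1: formula gives 1, H = 1 ✓
  p=1, q=0, r=0: formula gives 0, H = 0 ✓
  … (the remaining 3 rows also agree.)
Every row agrees, so the formula is equivalent.

Yes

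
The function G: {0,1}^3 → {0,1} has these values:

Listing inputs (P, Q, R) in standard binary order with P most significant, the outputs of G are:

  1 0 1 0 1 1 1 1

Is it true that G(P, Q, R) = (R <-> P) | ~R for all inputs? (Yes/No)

Yes

Evaluate (R <-> P) | ~R on each row and compare to G:
  P=0, Q=0, R=0: formula gives 1, G = 1 ✓
  P=0, Q=0, R=1: formula gives 0, G = 0 ✓
  P=0, Q=1, R=0: formula gives 1, G = 1 ✓
  P=0, Q=1, R=1: formula gives 0, G = 0 ✓
  P=1, Q=0, R=0: formula gives 1, G = 1 ✓
  … (the remaining 3 rows also agree.)
Every row agrees, so the formula is equivalent.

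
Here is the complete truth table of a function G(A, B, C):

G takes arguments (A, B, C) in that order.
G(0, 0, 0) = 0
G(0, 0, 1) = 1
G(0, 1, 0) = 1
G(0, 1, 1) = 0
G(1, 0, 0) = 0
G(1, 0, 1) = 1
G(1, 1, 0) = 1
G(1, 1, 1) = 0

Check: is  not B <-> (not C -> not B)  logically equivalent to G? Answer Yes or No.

Evaluate not B <-> (not C -> not B) on each row and compare to G:
  A=0, B=0, C=0: formula gives 1, but G = 0 ✗
Row (0,0,0) is a counterexample, so the formula is not equivalent to G.

No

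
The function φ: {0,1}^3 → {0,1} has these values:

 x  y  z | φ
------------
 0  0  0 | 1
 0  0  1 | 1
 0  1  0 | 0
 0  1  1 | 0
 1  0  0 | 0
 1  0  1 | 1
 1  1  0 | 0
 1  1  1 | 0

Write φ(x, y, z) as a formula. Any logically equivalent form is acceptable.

φ(x, y, z) = (((¬x ∧ ¬y) ∧ ¬z) ∨ ((¬x ∧ ¬y) ∧ z)) ∨ ((x ∧ ¬y) ∧ z)

φ=1 on 3 inputs: (0,0,0), (0,0,1), (1,0,1). Reading each as a conjunction of literals (¬x·¬y·¬z, ¬x·¬y·z, x·¬y·z) and taking the OR gives the canonical DNF.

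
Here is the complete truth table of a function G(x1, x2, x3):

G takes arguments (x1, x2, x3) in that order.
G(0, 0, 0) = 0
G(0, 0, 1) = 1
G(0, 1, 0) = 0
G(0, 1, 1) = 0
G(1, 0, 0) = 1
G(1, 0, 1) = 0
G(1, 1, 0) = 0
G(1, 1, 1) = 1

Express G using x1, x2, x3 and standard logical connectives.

G(x1, x2, x3) = (((not x1 and not x2) and x3) or ((x1 and not x2) and not x3)) or ((x1 and x2) and x3)

Collect the rows where G=1 — (0,0,1), (1,0,0), (1,1,1) — and write one minterm per row: ¬x1·¬x2·x3, x1·¬x2·¬x3, x1·x2·x3. Their union (logical OR) reproduces the table exactly.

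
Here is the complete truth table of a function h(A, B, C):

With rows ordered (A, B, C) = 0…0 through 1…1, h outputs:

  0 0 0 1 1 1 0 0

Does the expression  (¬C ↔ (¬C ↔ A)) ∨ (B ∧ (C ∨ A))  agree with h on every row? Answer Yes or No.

No

Test each input against both h and the formula:
  A=0, B=0, C=0: formula gives 0, h = 0 ✓
  A=0, B=0, C=1: formula gives 0, h = 0 ✓
  A=0, B=1, C=0: formula gives 0, h = 0 ✓
  A=0, B=1, C=1: formula gives 1, h = 1 ✓
  A=1, B=0, C=0: formula gives 1, h = 1 ✓
  …
  A=1, B=1, C=0: formula gives 1, but h = 0 ✗
Since they disagree at (1,1,0), the expression is not a correct formula for h.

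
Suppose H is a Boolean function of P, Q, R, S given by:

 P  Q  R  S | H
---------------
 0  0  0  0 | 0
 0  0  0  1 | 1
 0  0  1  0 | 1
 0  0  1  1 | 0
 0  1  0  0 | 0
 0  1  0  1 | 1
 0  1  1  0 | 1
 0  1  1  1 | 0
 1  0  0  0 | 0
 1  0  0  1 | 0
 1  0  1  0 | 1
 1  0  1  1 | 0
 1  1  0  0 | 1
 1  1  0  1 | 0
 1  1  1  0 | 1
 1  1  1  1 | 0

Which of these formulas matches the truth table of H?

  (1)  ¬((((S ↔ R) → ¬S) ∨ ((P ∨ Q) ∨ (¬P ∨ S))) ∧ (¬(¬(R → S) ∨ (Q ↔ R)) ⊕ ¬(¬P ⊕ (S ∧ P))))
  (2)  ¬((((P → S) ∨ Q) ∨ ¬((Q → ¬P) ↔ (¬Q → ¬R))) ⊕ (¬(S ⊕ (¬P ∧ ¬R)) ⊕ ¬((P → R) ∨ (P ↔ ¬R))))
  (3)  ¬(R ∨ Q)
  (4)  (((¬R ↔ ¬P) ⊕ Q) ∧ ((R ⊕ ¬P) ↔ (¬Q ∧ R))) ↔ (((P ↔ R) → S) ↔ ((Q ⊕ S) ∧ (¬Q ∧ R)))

(1) fails at (0,0,0,0): the formula yields 1, H is 0.
(3) fails at (0,0,0,0): the formula yields 1, H is 0.
(4) fails at (0,1,1,0): the formula yields 0, H is 1.
That leaves (2). Evaluating it on every row reproduces the table of H exactly.

2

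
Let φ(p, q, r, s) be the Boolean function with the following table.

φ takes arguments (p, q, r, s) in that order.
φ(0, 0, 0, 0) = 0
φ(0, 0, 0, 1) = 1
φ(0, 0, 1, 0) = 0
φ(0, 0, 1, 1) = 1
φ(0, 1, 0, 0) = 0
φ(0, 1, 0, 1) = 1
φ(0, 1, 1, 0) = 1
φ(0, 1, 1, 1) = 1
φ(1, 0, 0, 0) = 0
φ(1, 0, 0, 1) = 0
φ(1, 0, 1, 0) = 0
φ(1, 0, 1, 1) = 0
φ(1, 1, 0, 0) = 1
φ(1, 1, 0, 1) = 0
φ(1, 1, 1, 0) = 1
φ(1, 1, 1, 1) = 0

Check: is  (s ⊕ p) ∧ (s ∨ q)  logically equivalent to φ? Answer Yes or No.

Evaluate (s ⊕ p) ∧ (s ∨ q) on each row and compare to φ:
  p=0, q=0, r=0, s=0: formula gives 0, φ = 0 ✓
  p=0, q=0, r=0, s=1: formula gives 1, φ = 1 ✓
  p=0, q=0, r=1, s=0: formula gives 0, φ = 0 ✓
  p=0, q=0, r=1, s=1: formula gives 1, φ = 1 ✓
  …
  p=0, q=1, r=1, s=0: formula gives 0, but φ = 1 ✗
Row (0,1,1,0) is a counterexample, so the formula is not equivalent to φ.

No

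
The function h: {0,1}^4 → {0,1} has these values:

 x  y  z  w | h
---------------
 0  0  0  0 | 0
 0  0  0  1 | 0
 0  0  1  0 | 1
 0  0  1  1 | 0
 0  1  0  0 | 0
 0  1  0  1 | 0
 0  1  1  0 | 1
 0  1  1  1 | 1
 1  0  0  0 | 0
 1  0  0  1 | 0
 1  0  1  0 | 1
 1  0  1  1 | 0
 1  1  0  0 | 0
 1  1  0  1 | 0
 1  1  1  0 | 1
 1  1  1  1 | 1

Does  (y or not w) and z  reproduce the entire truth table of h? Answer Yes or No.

Check the formula against h row by row:
  x=0, y=0, z=0, w=0: formula gives 0, h = 0 ✓
  x=0, y=0, z=0, w=1: formula gives 0, h = 0 ✓
  x=0, y=0, z=1, w=0: formula gives 1, h = 1 ✓
  x=0, y=0, z=1, w=1: formula gives 0, h = 0 ✓
  …and likewise for the remaining 12 rows.
No disagreement on any input; they are logically equivalent.

Yes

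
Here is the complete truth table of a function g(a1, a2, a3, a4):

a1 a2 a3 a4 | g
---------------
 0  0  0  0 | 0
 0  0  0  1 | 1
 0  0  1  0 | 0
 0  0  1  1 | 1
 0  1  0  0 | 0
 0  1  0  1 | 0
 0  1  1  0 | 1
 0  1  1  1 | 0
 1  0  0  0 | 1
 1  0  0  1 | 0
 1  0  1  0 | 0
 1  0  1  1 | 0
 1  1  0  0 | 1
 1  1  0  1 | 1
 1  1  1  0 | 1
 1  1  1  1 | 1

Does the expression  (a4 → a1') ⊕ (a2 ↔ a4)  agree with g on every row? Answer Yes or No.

Evaluate (a4 → a1') ⊕ (a2 ↔ a4) on each row and compare to g:
  a1=0, a2=0, a3=0, a4=0: formula gives 0, g = 0 ✓
  a1=0, a2=0, a3=0, a4=1: formula gives 1, g = 1 ✓
  a1=0, a2=0, a3=1, a4=0: formula gives 0, g = 0 ✓
  a1=0, a2=0, a3=1, a4=1: formula gives 1, g = 1 ✓
  a1=0, a2=1, a3=0, a4=0: formula gives 1, but g = 0 ✗
Row (0,1,0,0) is a counterexample, so the formula is not equivalent to g.

No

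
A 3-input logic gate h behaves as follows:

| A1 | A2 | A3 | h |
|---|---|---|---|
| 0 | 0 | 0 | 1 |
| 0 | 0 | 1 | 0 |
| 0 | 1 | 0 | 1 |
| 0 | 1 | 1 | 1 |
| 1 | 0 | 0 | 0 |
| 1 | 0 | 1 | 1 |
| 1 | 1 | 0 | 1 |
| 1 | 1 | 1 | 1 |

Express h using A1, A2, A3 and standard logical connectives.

The 0-rows are (0,0,1), (1,0,0). Take each as a conjunction (¬A1·¬A2·A3, A1·¬A2·¬A3), form their disjunction, and complement — that gives a formula that is 1 everywhere h is.

h(A1, A2, A3) = (((A1' · A2') · A3) + ((A1 · A2') · A3'))'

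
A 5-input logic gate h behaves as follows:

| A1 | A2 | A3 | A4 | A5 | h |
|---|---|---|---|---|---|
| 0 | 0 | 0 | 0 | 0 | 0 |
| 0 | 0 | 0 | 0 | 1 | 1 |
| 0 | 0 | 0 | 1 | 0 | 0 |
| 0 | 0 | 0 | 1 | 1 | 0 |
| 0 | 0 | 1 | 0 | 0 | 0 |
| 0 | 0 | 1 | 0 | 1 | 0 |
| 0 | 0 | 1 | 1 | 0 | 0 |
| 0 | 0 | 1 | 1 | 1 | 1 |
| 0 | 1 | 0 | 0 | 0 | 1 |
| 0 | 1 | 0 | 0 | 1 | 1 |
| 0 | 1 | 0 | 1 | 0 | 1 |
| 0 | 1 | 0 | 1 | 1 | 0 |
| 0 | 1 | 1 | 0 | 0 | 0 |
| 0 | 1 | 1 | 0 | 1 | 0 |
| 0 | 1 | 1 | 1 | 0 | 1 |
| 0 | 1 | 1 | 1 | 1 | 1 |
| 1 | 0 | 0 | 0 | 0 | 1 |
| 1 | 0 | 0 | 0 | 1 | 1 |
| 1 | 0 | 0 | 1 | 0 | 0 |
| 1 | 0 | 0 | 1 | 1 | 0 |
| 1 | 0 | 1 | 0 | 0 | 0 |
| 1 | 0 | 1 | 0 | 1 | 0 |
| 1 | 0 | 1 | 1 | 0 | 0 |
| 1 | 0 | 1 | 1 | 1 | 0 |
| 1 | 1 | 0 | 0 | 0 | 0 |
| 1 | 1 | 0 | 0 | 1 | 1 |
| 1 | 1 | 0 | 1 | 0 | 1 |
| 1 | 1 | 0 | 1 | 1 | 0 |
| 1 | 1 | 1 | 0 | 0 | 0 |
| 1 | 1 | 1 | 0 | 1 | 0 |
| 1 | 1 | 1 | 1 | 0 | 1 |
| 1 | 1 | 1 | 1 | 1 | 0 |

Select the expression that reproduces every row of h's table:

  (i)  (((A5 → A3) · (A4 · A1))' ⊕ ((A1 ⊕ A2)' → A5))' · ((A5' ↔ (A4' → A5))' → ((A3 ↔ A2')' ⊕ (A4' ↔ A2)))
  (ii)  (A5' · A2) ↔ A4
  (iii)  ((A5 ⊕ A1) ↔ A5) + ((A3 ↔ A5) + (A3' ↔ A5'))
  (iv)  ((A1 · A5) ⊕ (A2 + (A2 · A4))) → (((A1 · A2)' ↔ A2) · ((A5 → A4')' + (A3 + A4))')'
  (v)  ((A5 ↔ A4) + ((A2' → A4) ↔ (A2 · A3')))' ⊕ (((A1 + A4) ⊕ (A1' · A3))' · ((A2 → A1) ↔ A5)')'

i

(ii) fails at (0,0,0,0,0): the formula yields 1, h is 0.
(iii) fails at (0,0,0,0,0): the formula yields 1, h is 0.
(iv) fails at (0,0,0,0,0): the formula yields 1, h is 0.
(v) fails at (0,0,0,1,1): the formula yields 1, h is 0.
(i) is the remaining candidate, and it agrees with h on all 32 inputs.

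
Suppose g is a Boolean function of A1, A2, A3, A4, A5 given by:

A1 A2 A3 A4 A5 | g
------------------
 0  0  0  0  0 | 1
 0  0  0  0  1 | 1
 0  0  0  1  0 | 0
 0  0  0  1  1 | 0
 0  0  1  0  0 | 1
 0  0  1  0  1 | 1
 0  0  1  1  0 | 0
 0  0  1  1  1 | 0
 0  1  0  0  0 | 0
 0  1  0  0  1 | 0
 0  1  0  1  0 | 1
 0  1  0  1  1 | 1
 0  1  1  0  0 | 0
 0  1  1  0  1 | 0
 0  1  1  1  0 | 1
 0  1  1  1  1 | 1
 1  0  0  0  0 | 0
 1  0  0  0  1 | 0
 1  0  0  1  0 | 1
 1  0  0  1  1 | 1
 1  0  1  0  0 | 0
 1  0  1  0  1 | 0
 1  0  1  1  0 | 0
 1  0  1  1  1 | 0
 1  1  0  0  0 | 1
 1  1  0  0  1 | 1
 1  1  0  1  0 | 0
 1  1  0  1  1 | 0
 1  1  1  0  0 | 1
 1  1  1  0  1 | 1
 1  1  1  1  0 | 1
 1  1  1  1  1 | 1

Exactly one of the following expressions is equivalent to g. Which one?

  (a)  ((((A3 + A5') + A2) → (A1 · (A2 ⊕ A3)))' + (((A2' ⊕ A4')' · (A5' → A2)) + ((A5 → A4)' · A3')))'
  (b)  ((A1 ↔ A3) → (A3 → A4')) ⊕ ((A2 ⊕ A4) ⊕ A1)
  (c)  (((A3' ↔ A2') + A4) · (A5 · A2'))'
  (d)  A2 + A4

(a) fails at (0,0,0,0,0): the formula yields 0, g is 1.
(c) fails at (0,0,0,0,1): the formula yields 0, g is 1.
(d) fails at (0,0,0,0,0): the formula yields 0, g is 1.
Only (b) survives; checking it on all 32 rows confirms it matches g.

b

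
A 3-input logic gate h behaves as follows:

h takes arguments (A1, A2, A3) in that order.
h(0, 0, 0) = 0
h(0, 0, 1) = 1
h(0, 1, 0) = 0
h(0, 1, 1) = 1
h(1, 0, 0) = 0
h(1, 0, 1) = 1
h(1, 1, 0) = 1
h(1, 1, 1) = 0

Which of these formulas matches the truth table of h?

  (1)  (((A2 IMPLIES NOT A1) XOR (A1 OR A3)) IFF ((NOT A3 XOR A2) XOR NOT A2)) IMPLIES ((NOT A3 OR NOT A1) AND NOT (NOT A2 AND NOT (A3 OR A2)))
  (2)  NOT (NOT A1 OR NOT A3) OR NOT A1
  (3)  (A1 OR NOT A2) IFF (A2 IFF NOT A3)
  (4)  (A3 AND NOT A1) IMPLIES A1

(1) disagrees with h on (0,0,0) (formula → 1, table → 0); rule it out.
(2) disagrees with h on (0,0,0) (formula → 1, table → 0); rule it out.
(4) disagrees with h on (0,0,0) (formula → 1, table → 0); rule it out.
(3) is the remaining candidate, and it agrees with h on all 8 inputs.

3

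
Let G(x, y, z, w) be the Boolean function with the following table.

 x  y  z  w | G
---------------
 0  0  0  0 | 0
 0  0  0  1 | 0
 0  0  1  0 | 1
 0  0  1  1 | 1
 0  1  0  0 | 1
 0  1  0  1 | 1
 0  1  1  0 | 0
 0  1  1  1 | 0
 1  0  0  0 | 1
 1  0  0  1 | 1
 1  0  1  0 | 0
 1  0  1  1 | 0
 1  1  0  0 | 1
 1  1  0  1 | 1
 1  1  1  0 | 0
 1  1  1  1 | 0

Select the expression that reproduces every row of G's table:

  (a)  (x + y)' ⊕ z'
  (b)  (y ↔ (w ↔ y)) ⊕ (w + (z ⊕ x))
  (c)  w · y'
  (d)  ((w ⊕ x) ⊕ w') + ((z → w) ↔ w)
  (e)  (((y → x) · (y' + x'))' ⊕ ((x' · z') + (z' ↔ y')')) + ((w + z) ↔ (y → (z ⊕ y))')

a

(b): at (0,0,1,1) it gives 0, but G = 1 — eliminated.
(c): at (0,0,0,1) it gives 1, but G = 0 — eliminated.
(d): at (0,0,0,0) it gives 1, but G = 0 — eliminated.
(e): at (0,0,0,0) it gives 1, but G = 0 — eliminated.
That leaves (a). Evaluating it on every row reproduces the table of G exactly.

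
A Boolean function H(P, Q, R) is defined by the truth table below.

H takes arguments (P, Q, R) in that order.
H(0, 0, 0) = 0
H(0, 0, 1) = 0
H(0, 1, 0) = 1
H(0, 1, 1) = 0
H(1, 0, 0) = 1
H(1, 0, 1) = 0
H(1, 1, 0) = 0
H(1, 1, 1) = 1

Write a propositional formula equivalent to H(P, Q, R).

The 1-rows are (0,1,0), (1,0,0), (1,1,1). Each contributes one minterm — ¬P·Q·¬R; P·¬Q·¬R; P·Q·R — and their disjunction is a sum-of-products form of H.

H(P, Q, R) = (((not P and Q) and not R) or ((P and not Q) and not R)) or ((P and Q) and R)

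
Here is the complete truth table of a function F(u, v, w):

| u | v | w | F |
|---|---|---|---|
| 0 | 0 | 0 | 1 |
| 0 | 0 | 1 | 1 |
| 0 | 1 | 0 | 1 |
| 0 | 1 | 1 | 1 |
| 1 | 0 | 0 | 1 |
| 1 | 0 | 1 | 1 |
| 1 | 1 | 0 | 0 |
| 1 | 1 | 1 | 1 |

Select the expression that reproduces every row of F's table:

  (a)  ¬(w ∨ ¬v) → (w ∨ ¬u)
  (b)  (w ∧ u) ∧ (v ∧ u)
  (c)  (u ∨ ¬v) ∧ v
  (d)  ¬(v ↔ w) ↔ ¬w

(b) fails at (0,0,0): the formula yields 0, F is 1.
(c) fails at (0,0,0): the formula yields 0, F is 1.
(d) fails at (0,0,0): the formula yields 0, F is 1.
(a) is the remaining candidate, and it agrees with F on all 8 inputs.

a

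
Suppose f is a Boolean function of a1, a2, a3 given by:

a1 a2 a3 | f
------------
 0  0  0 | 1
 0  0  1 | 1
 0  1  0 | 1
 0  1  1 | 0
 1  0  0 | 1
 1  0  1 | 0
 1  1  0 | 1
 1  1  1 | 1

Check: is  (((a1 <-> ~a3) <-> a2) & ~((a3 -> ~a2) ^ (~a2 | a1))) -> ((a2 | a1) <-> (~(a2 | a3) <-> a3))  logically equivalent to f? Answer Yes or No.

Evaluate (((a1 <-> ~a3) <-> a2) & ~((a3 -> ~a2) ^ (~a2 | a1))) -> ((a2 | a1) <-> (~(a2 | a3) <-> a3)) on each row and compare to f:
  a1=0, a2=0, a3=0: formula gives 1, f = 1 ✓
  a1=0, a2=0, a3=1: formula gives 1, f = 1 ✓
  a1=0, a2=1, a3=0: formula gives 1, f = 1 ✓
  a1=0, a2=1, a3=1: formula gives 0, f = 0 ✓
  a1=1, a2=0, a3=0: formula gives 1, f = 1 ✓
  …and likewise for the remaining 3 rows.
No disagreement on any input; they are logically equivalent.

Yes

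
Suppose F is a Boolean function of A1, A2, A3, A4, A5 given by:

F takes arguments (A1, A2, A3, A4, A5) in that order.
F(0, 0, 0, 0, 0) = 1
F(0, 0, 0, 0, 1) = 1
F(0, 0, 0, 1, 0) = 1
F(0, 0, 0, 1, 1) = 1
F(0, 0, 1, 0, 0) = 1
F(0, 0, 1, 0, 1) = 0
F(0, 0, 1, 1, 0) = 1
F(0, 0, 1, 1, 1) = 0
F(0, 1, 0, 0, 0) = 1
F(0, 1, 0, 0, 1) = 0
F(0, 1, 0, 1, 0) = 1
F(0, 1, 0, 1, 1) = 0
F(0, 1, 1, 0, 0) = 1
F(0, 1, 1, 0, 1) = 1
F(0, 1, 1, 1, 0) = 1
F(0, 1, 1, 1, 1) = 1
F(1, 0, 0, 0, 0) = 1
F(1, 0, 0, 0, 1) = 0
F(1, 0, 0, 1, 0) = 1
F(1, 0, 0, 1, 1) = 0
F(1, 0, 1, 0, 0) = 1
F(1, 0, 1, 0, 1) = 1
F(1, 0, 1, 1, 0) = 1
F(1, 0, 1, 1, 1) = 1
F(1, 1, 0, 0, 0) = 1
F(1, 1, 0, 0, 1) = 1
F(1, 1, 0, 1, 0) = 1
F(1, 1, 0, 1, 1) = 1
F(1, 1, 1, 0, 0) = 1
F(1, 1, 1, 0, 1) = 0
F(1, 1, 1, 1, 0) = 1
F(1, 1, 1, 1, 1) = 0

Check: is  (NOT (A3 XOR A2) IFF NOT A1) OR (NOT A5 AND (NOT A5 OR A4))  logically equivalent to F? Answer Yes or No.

Test each input against both F and the formula:
  A1=0, A2=0, A3=0, A4=0, A5=0: formula gives 1, F = 1 ✓
  A1=0, A2=0, A3=0, A4=0, A5=1: formula gives 1, F = 1 ✓
  A1=0, A2=0, A3=0, A4=1, A5=0: formula gives 1, F = 1 ✓
  A1=0, A2=0, A3=0, A4=1, A5=1: formula gives 1, F = 1 ✓
  … (the remaining 28 rows also agree.)
Every row agrees, so the formula is equivalent.

Yes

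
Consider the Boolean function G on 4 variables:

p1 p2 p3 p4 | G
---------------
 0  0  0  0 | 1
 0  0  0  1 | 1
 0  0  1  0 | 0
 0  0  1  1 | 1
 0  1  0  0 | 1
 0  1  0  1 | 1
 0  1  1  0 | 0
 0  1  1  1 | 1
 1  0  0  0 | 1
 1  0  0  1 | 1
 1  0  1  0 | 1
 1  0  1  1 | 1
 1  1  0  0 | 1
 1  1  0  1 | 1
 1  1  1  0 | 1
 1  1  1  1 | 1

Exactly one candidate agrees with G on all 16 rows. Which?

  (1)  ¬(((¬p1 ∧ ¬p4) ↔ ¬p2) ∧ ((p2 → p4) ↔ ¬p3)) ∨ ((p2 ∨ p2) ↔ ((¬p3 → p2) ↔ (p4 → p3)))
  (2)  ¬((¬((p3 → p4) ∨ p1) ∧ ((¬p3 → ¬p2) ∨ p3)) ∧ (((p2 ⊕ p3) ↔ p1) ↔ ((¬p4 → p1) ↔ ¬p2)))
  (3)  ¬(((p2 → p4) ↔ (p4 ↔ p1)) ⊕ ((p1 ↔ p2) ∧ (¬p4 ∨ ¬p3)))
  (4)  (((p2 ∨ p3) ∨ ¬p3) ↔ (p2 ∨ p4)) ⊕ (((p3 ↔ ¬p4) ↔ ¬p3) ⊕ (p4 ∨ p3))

(1): at (0,0,1,0) it gives 1, but G = 0 — eliminated.
(3): at (0,0,0,1) it gives 0, but G = 1 — eliminated.
(4): at (0,0,0,0) it gives 0, but G = 1 — eliminated.
That leaves (2). Evaluating it on every row reproduces the table of G exactly.

2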